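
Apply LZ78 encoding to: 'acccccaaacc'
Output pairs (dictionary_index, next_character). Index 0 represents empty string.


LZ78 encoding steps:
Dictionary: {0: ''}
Step 1: w='' (idx 0), next='a' -> output (0, 'a'), add 'a' as idx 1
Step 2: w='' (idx 0), next='c' -> output (0, 'c'), add 'c' as idx 2
Step 3: w='c' (idx 2), next='c' -> output (2, 'c'), add 'cc' as idx 3
Step 4: w='cc' (idx 3), next='a' -> output (3, 'a'), add 'cca' as idx 4
Step 5: w='a' (idx 1), next='a' -> output (1, 'a'), add 'aa' as idx 5
Step 6: w='cc' (idx 3), end of input -> output (3, '')


Encoded: [(0, 'a'), (0, 'c'), (2, 'c'), (3, 'a'), (1, 'a'), (3, '')]


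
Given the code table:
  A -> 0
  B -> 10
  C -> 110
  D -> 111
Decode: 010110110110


Decoding:
0 -> A
10 -> B
110 -> C
110 -> C
110 -> C


Result: ABCCC


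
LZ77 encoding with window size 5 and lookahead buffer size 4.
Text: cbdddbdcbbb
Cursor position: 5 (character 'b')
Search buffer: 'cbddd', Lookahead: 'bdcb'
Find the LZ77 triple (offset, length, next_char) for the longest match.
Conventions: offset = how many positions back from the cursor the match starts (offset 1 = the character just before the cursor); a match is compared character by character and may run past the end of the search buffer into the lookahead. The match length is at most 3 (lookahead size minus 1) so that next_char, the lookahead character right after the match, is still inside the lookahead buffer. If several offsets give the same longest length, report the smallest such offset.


Try each offset into the search buffer:
  offset=1 (pos 4, char 'd'): match length 0
  offset=2 (pos 3, char 'd'): match length 0
  offset=3 (pos 2, char 'd'): match length 0
  offset=4 (pos 1, char 'b'): match length 2
  offset=5 (pos 0, char 'c'): match length 0
Longest match has length 2 at offset 4.
next_char = character at position 5 + 2 = 7 -> 'c'

Best match: offset=4, length=2 (matching 'bd' starting at position 1)
LZ77 triple: (4, 2, 'c')


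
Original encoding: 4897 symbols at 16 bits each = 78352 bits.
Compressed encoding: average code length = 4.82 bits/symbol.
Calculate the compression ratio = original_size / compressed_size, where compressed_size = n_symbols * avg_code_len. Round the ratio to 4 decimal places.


original_size = n_symbols * orig_bits = 4897 * 16 = 78352 bits
compressed_size = n_symbols * avg_code_len = 4897 * 4.82 = 23603.54 bits
ratio = original_size / compressed_size = 78352 / 23603.54 = 3.3195

Compression ratio = 3.3195


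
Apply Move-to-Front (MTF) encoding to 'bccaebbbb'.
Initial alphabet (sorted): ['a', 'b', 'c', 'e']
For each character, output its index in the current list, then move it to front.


MTF encoding:
'b': index 1 in ['a', 'b', 'c', 'e'] -> ['b', 'a', 'c', 'e']
'c': index 2 in ['b', 'a', 'c', 'e'] -> ['c', 'b', 'a', 'e']
'c': index 0 in ['c', 'b', 'a', 'e'] -> ['c', 'b', 'a', 'e']
'a': index 2 in ['c', 'b', 'a', 'e'] -> ['a', 'c', 'b', 'e']
'e': index 3 in ['a', 'c', 'b', 'e'] -> ['e', 'a', 'c', 'b']
'b': index 3 in ['e', 'a', 'c', 'b'] -> ['b', 'e', 'a', 'c']
'b': index 0 in ['b', 'e', 'a', 'c'] -> ['b', 'e', 'a', 'c']
'b': index 0 in ['b', 'e', 'a', 'c'] -> ['b', 'e', 'a', 'c']
'b': index 0 in ['b', 'e', 'a', 'c'] -> ['b', 'e', 'a', 'c']


Output: [1, 2, 0, 2, 3, 3, 0, 0, 0]


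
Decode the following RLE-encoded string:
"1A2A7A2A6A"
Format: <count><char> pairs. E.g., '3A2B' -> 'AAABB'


Expanding each <count><char> pair:
  1A -> 'A'
  2A -> 'AA'
  7A -> 'AAAAAAA'
  2A -> 'AA'
  6A -> 'AAAAAA'

Decoded = AAAAAAAAAAAAAAAAAA


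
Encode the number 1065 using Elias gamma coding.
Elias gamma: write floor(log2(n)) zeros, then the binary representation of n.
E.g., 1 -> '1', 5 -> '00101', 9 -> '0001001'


num_bits = floor(log2(1065)) + 1 = 11
leading_zeros = num_bits - 1 = 10
binary(1065) = 10000101001

Elias gamma(1065) = '0000000000' + '10000101001' = 000000000010000101001 (21 bits)


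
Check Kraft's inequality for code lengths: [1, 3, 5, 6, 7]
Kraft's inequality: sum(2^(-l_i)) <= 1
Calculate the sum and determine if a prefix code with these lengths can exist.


Sum = 2^(-1) + 2^(-3) + 2^(-5) + 2^(-6) + 2^(-7)
    = 0.5 + 0.125 + 0.03125 + 0.015625 + 0.0078125
    = 87/128 = 0.6796875
Since 0.6796875 <= 1, Kraft's inequality IS satisfied.
A prefix code with these lengths CAN exist.

Kraft sum = 0.6796875. Satisfied.


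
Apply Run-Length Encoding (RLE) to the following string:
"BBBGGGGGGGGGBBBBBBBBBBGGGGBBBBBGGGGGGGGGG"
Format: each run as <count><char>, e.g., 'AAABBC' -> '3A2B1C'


Scanning runs left to right:
  i=0: run of 'B' x 3 -> '3B'
  i=3: run of 'G' x 9 -> '9G'
  i=12: run of 'B' x 10 -> '10B'
  i=22: run of 'G' x 4 -> '4G'
  i=26: run of 'B' x 5 -> '5B'
  i=31: run of 'G' x 10 -> '10G'

RLE = 3B9G10B4G5B10G


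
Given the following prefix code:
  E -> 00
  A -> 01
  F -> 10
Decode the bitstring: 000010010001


Decoding step by step:
Bits 00 -> E
Bits 00 -> E
Bits 10 -> F
Bits 01 -> A
Bits 00 -> E
Bits 01 -> A


Decoded message: EEFAEA


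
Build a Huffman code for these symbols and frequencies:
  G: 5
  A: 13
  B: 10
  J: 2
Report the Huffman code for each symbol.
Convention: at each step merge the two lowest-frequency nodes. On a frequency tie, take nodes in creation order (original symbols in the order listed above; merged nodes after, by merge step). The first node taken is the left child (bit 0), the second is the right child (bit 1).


Huffman tree construction:
Step 1: Merge J(2) + G(5) = 7
Step 2: Merge (J+G)(7) + B(10) = 17
Step 3: Merge A(13) + ((J+G)+B)(17) = 30
Read each symbol's code off the tree from the root (left child = 0, right child = 1).

Codes:
  G: 101 (length 3)
  A: 0 (length 1)
  B: 11 (length 2)
  J: 100 (length 3)
Average code length: 54/30 = 1.8000 bits/symbol


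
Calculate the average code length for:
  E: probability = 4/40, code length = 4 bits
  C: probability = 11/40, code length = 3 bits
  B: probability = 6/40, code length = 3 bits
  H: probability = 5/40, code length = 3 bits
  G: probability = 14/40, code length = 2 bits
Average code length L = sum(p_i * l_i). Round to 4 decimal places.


Weighted contributions p_i * l_i:
  E: (4/40) * 4 = 16/40
  C: (11/40) * 3 = 33/40
  B: (6/40) * 3 = 18/40
  H: (5/40) * 3 = 15/40
  G: (14/40) * 2 = 28/40
Sum = (16 + 33 + 18 + 15 + 28)/40 = 110/40

L = 110/40 = 2.7500 bits/symbol


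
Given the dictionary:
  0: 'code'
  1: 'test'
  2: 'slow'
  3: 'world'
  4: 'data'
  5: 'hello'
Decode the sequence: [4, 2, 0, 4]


Look up each index in the dictionary:
  4 -> 'data'
  2 -> 'slow'
  0 -> 'code'
  4 -> 'data'

Decoded: "data slow code data"


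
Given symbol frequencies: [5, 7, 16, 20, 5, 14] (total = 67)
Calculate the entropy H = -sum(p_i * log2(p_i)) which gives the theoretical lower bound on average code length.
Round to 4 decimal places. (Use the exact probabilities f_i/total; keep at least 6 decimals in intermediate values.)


Per-symbol terms -p_i * log2(p_i) with p_i = f_i/67:
  p = 5/67 = 0.074627: log2(p) = -3.744161, -p*log2(p) = 0.279415
  p = 7/67 = 0.104478: log2(p) = -3.258734, -p*log2(p) = 0.340465
  p = 16/67 = 0.238806: log2(p) = -2.066089, -p*log2(p) = 0.493394
  p = 20/67 = 0.298507: log2(p) = -1.744161, -p*log2(p) = 0.520645
  p = 5/67 = 0.074627: log2(p) = -3.744161, -p*log2(p) = 0.279415
  p = 14/67 = 0.208955: log2(p) = -2.258734, -p*log2(p) = 0.471974
H = 0.279415 + 0.340465 + 0.493394 + 0.520645 + 0.279415 + 0.471974 = 2.385308

H = 2.3853 bits/symbol


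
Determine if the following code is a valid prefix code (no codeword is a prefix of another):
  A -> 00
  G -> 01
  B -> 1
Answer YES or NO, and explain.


Checking each pair (does one codeword prefix another?):
  A='00' vs G='01': no prefix
  A='00' vs B='1': no prefix
  G='01' vs A='00': no prefix
  G='01' vs B='1': no prefix
  B='1' vs A='00': no prefix
  B='1' vs G='01': no prefix
No violation found over all pairs.

YES -- this is a valid prefix code. No codeword is a prefix of any other codeword.


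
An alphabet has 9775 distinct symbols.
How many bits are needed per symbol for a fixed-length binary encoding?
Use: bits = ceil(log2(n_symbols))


log2(9775) = 13.2549
Bracket: 2^13 = 8192 < 9775 <= 2^14 = 16384
So ceil(log2(9775)) = 14

bits = ceil(log2(9775)) = ceil(13.2549) = 14 bits


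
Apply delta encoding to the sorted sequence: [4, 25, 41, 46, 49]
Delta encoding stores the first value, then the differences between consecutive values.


First value: 4
Deltas:
  25 - 4 = 21
  41 - 25 = 16
  46 - 41 = 5
  49 - 46 = 3


Delta encoded: [4, 21, 16, 5, 3]


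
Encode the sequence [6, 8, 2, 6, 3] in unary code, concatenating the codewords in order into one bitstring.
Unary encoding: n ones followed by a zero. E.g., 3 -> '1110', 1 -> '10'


Encode each number as n ones followed by a terminating 0:
  6 -> 1111110 (7 bits)
  8 -> 111111110 (9 bits)
  2 -> 110 (3 bits)
  6 -> 1111110 (7 bits)
  3 -> 1110 (4 bits)
Total length = 7 + 9 + 3 + 7 + 4 = 30 bits.

Unary([6, 8, 2, 6, 3]) = 111111011111111011011111101110 (30 bits)


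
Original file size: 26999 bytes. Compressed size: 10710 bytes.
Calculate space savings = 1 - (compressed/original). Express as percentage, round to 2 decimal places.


ratio = compressed/original = 10710/26999 = 0.396681
savings = 1 - ratio = 1 - 0.396681 = 0.603319
as a percentage: 0.603319 * 100 = 60.33%

Space savings = 1 - 10710/26999 = 60.33%


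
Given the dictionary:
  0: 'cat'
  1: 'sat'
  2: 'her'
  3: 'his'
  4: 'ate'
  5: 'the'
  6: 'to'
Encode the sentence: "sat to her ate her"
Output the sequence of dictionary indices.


Look up each word in the dictionary:
  'sat' -> 1
  'to' -> 6
  'her' -> 2
  'ate' -> 4
  'her' -> 2

Encoded: [1, 6, 2, 4, 2]


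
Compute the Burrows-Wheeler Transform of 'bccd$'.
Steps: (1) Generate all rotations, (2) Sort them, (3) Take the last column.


Rotations (sorted):
  0: $bccd -> last char: d
  1: bccd$ -> last char: $
  2: ccd$b -> last char: b
  3: cd$bc -> last char: c
  4: d$bcc -> last char: c


BWT = d$bcc


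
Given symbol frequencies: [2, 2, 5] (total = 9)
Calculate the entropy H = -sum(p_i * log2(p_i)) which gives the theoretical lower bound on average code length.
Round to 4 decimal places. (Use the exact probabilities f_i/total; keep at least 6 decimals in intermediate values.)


Per-symbol terms -p_i * log2(p_i) with p_i = f_i/9:
  p = 2/9 = 0.222222: log2(p) = -2.169925, -p*log2(p) = 0.482206
  p = 2/9 = 0.222222: log2(p) = -2.169925, -p*log2(p) = 0.482206
  p = 5/9 = 0.555556: log2(p) = -0.847997, -p*log2(p) = 0.471109
H = 0.482206 + 0.482206 + 0.471109 = 1.435521

H = 1.4355 bits/symbol


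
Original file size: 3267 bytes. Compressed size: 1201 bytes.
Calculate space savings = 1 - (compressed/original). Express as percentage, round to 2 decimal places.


ratio = compressed/original = 1201/3267 = 0.367616
savings = 1 - ratio = 1 - 0.367616 = 0.632384
as a percentage: 0.632384 * 100 = 63.24%

Space savings = 1 - 1201/3267 = 63.24%


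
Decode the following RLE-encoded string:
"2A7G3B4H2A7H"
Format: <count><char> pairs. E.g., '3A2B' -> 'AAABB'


Expanding each <count><char> pair:
  2A -> 'AA'
  7G -> 'GGGGGGG'
  3B -> 'BBB'
  4H -> 'HHHH'
  2A -> 'AA'
  7H -> 'HHHHHHH'

Decoded = AAGGGGGGGBBBHHHHAAHHHHHHH


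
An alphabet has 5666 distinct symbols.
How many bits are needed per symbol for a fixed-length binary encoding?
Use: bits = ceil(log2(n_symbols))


log2(5666) = 12.4681
Bracket: 2^12 = 4096 < 5666 <= 2^13 = 8192
So ceil(log2(5666)) = 13

bits = ceil(log2(5666)) = ceil(12.4681) = 13 bits


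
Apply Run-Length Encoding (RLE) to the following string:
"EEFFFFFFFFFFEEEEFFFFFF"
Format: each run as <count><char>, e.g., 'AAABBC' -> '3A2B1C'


Scanning runs left to right:
  i=0: run of 'E' x 2 -> '2E'
  i=2: run of 'F' x 10 -> '10F'
  i=12: run of 'E' x 4 -> '4E'
  i=16: run of 'F' x 6 -> '6F'

RLE = 2E10F4E6F


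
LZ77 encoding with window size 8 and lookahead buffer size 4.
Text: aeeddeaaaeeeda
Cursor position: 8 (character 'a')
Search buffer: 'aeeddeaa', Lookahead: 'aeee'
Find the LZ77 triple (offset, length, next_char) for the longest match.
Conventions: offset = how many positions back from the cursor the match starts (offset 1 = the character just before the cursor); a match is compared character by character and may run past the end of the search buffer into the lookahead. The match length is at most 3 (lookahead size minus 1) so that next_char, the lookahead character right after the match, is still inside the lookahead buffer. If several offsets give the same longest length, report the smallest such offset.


Try each offset into the search buffer:
  offset=1 (pos 7, char 'a'): match length 1
  offset=2 (pos 6, char 'a'): match length 1
  offset=3 (pos 5, char 'e'): match length 0
  offset=4 (pos 4, char 'd'): match length 0
  offset=5 (pos 3, char 'd'): match length 0
  offset=6 (pos 2, char 'e'): match length 0
  offset=7 (pos 1, char 'e'): match length 0
  offset=8 (pos 0, char 'a'): match length 3
Longest match has length 3 at offset 8.
next_char = character at position 8 + 3 = 11 -> 'e'

Best match: offset=8, length=3 (matching 'aee' starting at position 0)
LZ77 triple: (8, 3, 'e')


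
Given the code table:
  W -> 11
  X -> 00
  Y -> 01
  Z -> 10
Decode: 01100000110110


Decoding:
01 -> Y
10 -> Z
00 -> X
00 -> X
11 -> W
01 -> Y
10 -> Z


Result: YZXXWYZ


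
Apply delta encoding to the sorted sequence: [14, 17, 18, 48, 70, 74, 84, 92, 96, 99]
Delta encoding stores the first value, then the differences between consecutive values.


First value: 14
Deltas:
  17 - 14 = 3
  18 - 17 = 1
  48 - 18 = 30
  70 - 48 = 22
  74 - 70 = 4
  84 - 74 = 10
  92 - 84 = 8
  96 - 92 = 4
  99 - 96 = 3


Delta encoded: [14, 3, 1, 30, 22, 4, 10, 8, 4, 3]


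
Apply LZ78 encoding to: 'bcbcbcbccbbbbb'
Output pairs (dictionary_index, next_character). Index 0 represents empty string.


LZ78 encoding steps:
Dictionary: {0: ''}
Step 1: w='' (idx 0), next='b' -> output (0, 'b'), add 'b' as idx 1
Step 2: w='' (idx 0), next='c' -> output (0, 'c'), add 'c' as idx 2
Step 3: w='b' (idx 1), next='c' -> output (1, 'c'), add 'bc' as idx 3
Step 4: w='bc' (idx 3), next='b' -> output (3, 'b'), add 'bcb' as idx 4
Step 5: w='c' (idx 2), next='c' -> output (2, 'c'), add 'cc' as idx 5
Step 6: w='b' (idx 1), next='b' -> output (1, 'b'), add 'bb' as idx 6
Step 7: w='bb' (idx 6), next='b' -> output (6, 'b'), add 'bbb' as idx 7


Encoded: [(0, 'b'), (0, 'c'), (1, 'c'), (3, 'b'), (2, 'c'), (1, 'b'), (6, 'b')]


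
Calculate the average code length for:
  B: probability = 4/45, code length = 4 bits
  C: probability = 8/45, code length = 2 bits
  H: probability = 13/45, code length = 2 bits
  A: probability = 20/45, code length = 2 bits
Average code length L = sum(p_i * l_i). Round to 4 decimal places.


Weighted contributions p_i * l_i:
  B: (4/45) * 4 = 16/45
  C: (8/45) * 2 = 16/45
  H: (13/45) * 2 = 26/45
  A: (20/45) * 2 = 40/45
Sum = (16 + 16 + 26 + 40)/45 = 98/45

L = 98/45 = 2.1778 bits/symbol


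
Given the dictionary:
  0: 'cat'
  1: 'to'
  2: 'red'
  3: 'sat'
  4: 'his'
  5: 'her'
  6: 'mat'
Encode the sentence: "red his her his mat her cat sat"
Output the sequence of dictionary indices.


Look up each word in the dictionary:
  'red' -> 2
  'his' -> 4
  'her' -> 5
  'his' -> 4
  'mat' -> 6
  'her' -> 5
  'cat' -> 0
  'sat' -> 3

Encoded: [2, 4, 5, 4, 6, 5, 0, 3]


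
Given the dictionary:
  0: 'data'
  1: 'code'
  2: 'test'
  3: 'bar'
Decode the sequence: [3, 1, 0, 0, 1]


Look up each index in the dictionary:
  3 -> 'bar'
  1 -> 'code'
  0 -> 'data'
  0 -> 'data'
  1 -> 'code'

Decoded: "bar code data data code"


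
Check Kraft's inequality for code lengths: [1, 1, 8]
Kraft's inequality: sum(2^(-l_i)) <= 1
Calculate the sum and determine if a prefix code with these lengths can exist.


Sum = 2^(-1) + 2^(-1) + 2^(-8)
    = 0.5 + 0.5 + 0.00390625
    = 257/256 = 1.00390625
Since 1.00390625 > 1, Kraft's inequality is NOT satisfied.
A prefix code with these lengths CANNOT exist.

Kraft sum = 1.00390625. Not satisfied.


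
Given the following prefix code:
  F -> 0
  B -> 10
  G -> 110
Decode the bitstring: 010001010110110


Decoding step by step:
Bits 0 -> F
Bits 10 -> B
Bits 0 -> F
Bits 0 -> F
Bits 10 -> B
Bits 10 -> B
Bits 110 -> G
Bits 110 -> G


Decoded message: FBFFBBGG


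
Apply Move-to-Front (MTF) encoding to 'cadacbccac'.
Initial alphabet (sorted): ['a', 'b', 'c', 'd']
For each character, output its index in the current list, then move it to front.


MTF encoding:
'c': index 2 in ['a', 'b', 'c', 'd'] -> ['c', 'a', 'b', 'd']
'a': index 1 in ['c', 'a', 'b', 'd'] -> ['a', 'c', 'b', 'd']
'd': index 3 in ['a', 'c', 'b', 'd'] -> ['d', 'a', 'c', 'b']
'a': index 1 in ['d', 'a', 'c', 'b'] -> ['a', 'd', 'c', 'b']
'c': index 2 in ['a', 'd', 'c', 'b'] -> ['c', 'a', 'd', 'b']
'b': index 3 in ['c', 'a', 'd', 'b'] -> ['b', 'c', 'a', 'd']
'c': index 1 in ['b', 'c', 'a', 'd'] -> ['c', 'b', 'a', 'd']
'c': index 0 in ['c', 'b', 'a', 'd'] -> ['c', 'b', 'a', 'd']
'a': index 2 in ['c', 'b', 'a', 'd'] -> ['a', 'c', 'b', 'd']
'c': index 1 in ['a', 'c', 'b', 'd'] -> ['c', 'a', 'b', 'd']


Output: [2, 1, 3, 1, 2, 3, 1, 0, 2, 1]


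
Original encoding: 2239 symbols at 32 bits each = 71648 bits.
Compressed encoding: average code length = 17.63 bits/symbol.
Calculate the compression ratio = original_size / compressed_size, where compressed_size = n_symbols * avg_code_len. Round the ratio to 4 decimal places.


original_size = n_symbols * orig_bits = 2239 * 32 = 71648 bits
compressed_size = n_symbols * avg_code_len = 2239 * 17.63 = 39473.57 bits
ratio = original_size / compressed_size = 71648 / 39473.57 = 1.8151

Compression ratio = 1.8151


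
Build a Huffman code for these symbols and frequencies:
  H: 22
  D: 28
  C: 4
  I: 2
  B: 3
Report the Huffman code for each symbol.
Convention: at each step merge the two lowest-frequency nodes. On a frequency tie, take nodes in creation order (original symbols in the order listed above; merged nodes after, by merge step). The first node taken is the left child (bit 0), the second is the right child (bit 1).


Huffman tree construction:
Step 1: Merge I(2) + B(3) = 5
Step 2: Merge C(4) + (I+B)(5) = 9
Step 3: Merge (C+(I+B))(9) + H(22) = 31
Step 4: Merge D(28) + ((C+(I+B))+H)(31) = 59
Read each symbol's code off the tree from the root (left child = 0, right child = 1).

Codes:
  H: 11 (length 2)
  D: 0 (length 1)
  C: 100 (length 3)
  I: 1010 (length 4)
  B: 1011 (length 4)
Average code length: 104/59 = 1.7627 bits/symbol


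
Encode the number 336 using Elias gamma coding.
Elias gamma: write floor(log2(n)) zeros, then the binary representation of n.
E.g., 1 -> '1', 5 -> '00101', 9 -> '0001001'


num_bits = floor(log2(336)) + 1 = 9
leading_zeros = num_bits - 1 = 8
binary(336) = 101010000

Elias gamma(336) = '00000000' + '101010000' = 00000000101010000 (17 bits)


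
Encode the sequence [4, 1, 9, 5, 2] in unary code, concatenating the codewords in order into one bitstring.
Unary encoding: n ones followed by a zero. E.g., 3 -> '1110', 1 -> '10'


Encode each number as n ones followed by a terminating 0:
  4 -> 11110 (5 bits)
  1 -> 10 (2 bits)
  9 -> 1111111110 (10 bits)
  5 -> 111110 (6 bits)
  2 -> 110 (3 bits)
Total length = 5 + 2 + 10 + 6 + 3 = 26 bits.

Unary([4, 1, 9, 5, 2]) = 11110101111111110111110110 (26 bits)


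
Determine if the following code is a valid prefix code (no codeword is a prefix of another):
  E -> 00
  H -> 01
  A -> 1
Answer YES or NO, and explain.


Checking each pair (does one codeword prefix another?):
  E='00' vs H='01': no prefix
  E='00' vs A='1': no prefix
  H='01' vs E='00': no prefix
  H='01' vs A='1': no prefix
  A='1' vs E='00': no prefix
  A='1' vs H='01': no prefix
No violation found over all pairs.

YES -- this is a valid prefix code. No codeword is a prefix of any other codeword.


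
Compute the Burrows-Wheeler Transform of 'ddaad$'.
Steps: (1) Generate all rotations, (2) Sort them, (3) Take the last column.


Rotations (sorted):
  0: $ddaad -> last char: d
  1: aad$dd -> last char: d
  2: ad$dda -> last char: a
  3: d$ddaa -> last char: a
  4: daad$d -> last char: d
  5: ddaad$ -> last char: $


BWT = ddaad$


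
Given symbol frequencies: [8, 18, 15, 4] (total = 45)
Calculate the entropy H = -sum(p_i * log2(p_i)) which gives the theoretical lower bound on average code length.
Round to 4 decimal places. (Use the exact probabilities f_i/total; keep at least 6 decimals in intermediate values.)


Per-symbol terms -p_i * log2(p_i) with p_i = f_i/45:
  p = 8/45 = 0.177778: log2(p) = -2.491853, -p*log2(p) = 0.442996
  p = 18/45 = 0.400000: log2(p) = -1.321928, -p*log2(p) = 0.528771
  p = 15/45 = 0.333333: log2(p) = -1.584963, -p*log2(p) = 0.528321
  p = 4/45 = 0.088889: log2(p) = -3.491853, -p*log2(p) = 0.310387
H = 0.442996 + 0.528771 + 0.528321 + 0.310387 = 1.810475

H = 1.8105 bits/symbol


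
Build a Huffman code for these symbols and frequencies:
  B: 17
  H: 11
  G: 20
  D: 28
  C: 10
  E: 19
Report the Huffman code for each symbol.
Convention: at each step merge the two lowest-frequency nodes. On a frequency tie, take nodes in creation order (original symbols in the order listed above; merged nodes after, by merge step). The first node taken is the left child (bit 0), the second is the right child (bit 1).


Huffman tree construction:
Step 1: Merge C(10) + H(11) = 21
Step 2: Merge B(17) + E(19) = 36
Step 3: Merge G(20) + (C+H)(21) = 41
Step 4: Merge D(28) + (B+E)(36) = 64
Step 5: Merge (G+(C+H))(41) + (D+(B+E))(64) = 105
Read each symbol's code off the tree from the root (left child = 0, right child = 1).

Codes:
  B: 110 (length 3)
  H: 011 (length 3)
  G: 00 (length 2)
  D: 10 (length 2)
  C: 010 (length 3)
  E: 111 (length 3)
Average code length: 267/105 = 2.5429 bits/symbol


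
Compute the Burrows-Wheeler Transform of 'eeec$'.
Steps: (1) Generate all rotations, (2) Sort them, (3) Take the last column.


Rotations (sorted):
  0: $eeec -> last char: c
  1: c$eee -> last char: e
  2: ec$ee -> last char: e
  3: eec$e -> last char: e
  4: eeec$ -> last char: $


BWT = ceee$


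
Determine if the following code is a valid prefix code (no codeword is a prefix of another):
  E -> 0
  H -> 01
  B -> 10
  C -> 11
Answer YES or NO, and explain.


Checking each pair (does one codeword prefix another?):
  E='0' vs H='01': prefix -- VIOLATION

NO -- this is NOT a valid prefix code. E (0) is a prefix of H (01).


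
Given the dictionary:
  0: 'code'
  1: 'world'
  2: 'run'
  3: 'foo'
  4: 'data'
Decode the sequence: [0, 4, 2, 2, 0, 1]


Look up each index in the dictionary:
  0 -> 'code'
  4 -> 'data'
  2 -> 'run'
  2 -> 'run'
  0 -> 'code'
  1 -> 'world'

Decoded: "code data run run code world"


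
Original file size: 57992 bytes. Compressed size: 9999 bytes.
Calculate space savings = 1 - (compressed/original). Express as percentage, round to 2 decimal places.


ratio = compressed/original = 9999/57992 = 0.17242
savings = 1 - ratio = 1 - 0.17242 = 0.82758
as a percentage: 0.82758 * 100 = 82.76%

Space savings = 1 - 9999/57992 = 82.76%


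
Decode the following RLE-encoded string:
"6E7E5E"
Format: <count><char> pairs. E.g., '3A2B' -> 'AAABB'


Expanding each <count><char> pair:
  6E -> 'EEEEEE'
  7E -> 'EEEEEEE'
  5E -> 'EEEEE'

Decoded = EEEEEEEEEEEEEEEEEE


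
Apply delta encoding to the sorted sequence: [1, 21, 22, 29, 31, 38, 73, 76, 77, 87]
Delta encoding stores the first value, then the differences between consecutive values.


First value: 1
Deltas:
  21 - 1 = 20
  22 - 21 = 1
  29 - 22 = 7
  31 - 29 = 2
  38 - 31 = 7
  73 - 38 = 35
  76 - 73 = 3
  77 - 76 = 1
  87 - 77 = 10


Delta encoded: [1, 20, 1, 7, 2, 7, 35, 3, 1, 10]


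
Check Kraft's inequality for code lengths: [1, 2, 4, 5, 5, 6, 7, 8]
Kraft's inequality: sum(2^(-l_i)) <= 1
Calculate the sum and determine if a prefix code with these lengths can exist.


Sum = 2^(-1) + 2^(-2) + 2^(-4) + 2^(-5) + 2^(-5) + 2^(-6) + 2^(-7) + 2^(-8)
    = 0.5 + 0.25 + 0.0625 + 0.03125 + 0.03125 + 0.015625 + 0.0078125 + 0.00390625
    = 231/256 = 0.90234375
Since 0.90234375 <= 1, Kraft's inequality IS satisfied.
A prefix code with these lengths CAN exist.

Kraft sum = 0.90234375. Satisfied.


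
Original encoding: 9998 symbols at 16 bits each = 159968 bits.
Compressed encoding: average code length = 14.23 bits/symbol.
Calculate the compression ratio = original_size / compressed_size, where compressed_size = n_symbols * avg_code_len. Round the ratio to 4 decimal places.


original_size = n_symbols * orig_bits = 9998 * 16 = 159968 bits
compressed_size = n_symbols * avg_code_len = 9998 * 14.23 = 142271.54 bits
ratio = original_size / compressed_size = 159968 / 142271.54 = 1.1244

Compression ratio = 1.1244


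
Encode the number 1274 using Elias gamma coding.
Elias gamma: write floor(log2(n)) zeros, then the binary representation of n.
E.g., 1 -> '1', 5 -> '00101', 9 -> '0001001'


num_bits = floor(log2(1274)) + 1 = 11
leading_zeros = num_bits - 1 = 10
binary(1274) = 10011111010

Elias gamma(1274) = '0000000000' + '10011111010' = 000000000010011111010 (21 bits)


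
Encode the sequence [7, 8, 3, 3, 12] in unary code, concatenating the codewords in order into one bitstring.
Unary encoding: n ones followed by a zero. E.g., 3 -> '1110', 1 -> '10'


Encode each number as n ones followed by a terminating 0:
  7 -> 11111110 (8 bits)
  8 -> 111111110 (9 bits)
  3 -> 1110 (4 bits)
  3 -> 1110 (4 bits)
  12 -> 1111111111110 (13 bits)
Total length = 8 + 9 + 4 + 4 + 13 = 38 bits.

Unary([7, 8, 3, 3, 12]) = 11111110111111110111011101111111111110 (38 bits)


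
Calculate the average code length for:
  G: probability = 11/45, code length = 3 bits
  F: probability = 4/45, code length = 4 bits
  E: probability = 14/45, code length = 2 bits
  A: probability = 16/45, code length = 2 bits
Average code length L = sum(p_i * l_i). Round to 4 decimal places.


Weighted contributions p_i * l_i:
  G: (11/45) * 3 = 33/45
  F: (4/45) * 4 = 16/45
  E: (14/45) * 2 = 28/45
  A: (16/45) * 2 = 32/45
Sum = (33 + 16 + 28 + 32)/45 = 109/45

L = 109/45 = 2.4222 bits/symbol


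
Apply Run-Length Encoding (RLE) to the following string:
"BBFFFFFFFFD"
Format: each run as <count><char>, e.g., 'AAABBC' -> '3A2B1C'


Scanning runs left to right:
  i=0: run of 'B' x 2 -> '2B'
  i=2: run of 'F' x 8 -> '8F'
  i=10: run of 'D' x 1 -> '1D'

RLE = 2B8F1D


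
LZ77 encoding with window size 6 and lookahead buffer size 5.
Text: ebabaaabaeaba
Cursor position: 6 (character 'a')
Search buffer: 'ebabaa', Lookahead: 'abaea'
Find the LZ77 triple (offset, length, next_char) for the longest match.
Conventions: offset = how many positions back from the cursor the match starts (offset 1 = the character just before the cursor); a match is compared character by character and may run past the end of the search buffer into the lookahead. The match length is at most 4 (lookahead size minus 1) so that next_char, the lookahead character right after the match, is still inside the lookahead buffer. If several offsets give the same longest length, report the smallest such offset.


Try each offset into the search buffer:
  offset=1 (pos 5, char 'a'): match length 1
  offset=2 (pos 4, char 'a'): match length 1
  offset=3 (pos 3, char 'b'): match length 0
  offset=4 (pos 2, char 'a'): match length 3
  offset=5 (pos 1, char 'b'): match length 0
  offset=6 (pos 0, char 'e'): match length 0
Longest match has length 3 at offset 4.
next_char = character at position 6 + 3 = 9 -> 'e'

Best match: offset=4, length=3 (matching 'aba' starting at position 2)
LZ77 triple: (4, 3, 'e')


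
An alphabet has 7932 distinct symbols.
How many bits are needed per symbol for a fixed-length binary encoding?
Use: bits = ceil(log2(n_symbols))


log2(7932) = 12.9535
Bracket: 2^12 = 4096 < 7932 <= 2^13 = 8192
So ceil(log2(7932)) = 13

bits = ceil(log2(7932)) = ceil(12.9535) = 13 bits


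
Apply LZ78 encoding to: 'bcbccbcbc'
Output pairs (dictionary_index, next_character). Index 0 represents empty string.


LZ78 encoding steps:
Dictionary: {0: ''}
Step 1: w='' (idx 0), next='b' -> output (0, 'b'), add 'b' as idx 1
Step 2: w='' (idx 0), next='c' -> output (0, 'c'), add 'c' as idx 2
Step 3: w='b' (idx 1), next='c' -> output (1, 'c'), add 'bc' as idx 3
Step 4: w='c' (idx 2), next='b' -> output (2, 'b'), add 'cb' as idx 4
Step 5: w='cb' (idx 4), next='c' -> output (4, 'c'), add 'cbc' as idx 5


Encoded: [(0, 'b'), (0, 'c'), (1, 'c'), (2, 'b'), (4, 'c')]


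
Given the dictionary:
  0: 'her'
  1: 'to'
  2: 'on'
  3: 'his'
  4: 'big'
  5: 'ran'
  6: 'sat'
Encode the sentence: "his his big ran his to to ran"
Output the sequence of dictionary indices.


Look up each word in the dictionary:
  'his' -> 3
  'his' -> 3
  'big' -> 4
  'ran' -> 5
  'his' -> 3
  'to' -> 1
  'to' -> 1
  'ran' -> 5

Encoded: [3, 3, 4, 5, 3, 1, 1, 5]


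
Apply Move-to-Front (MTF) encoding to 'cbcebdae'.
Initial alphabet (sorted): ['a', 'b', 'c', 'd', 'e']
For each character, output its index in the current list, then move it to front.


MTF encoding:
'c': index 2 in ['a', 'b', 'c', 'd', 'e'] -> ['c', 'a', 'b', 'd', 'e']
'b': index 2 in ['c', 'a', 'b', 'd', 'e'] -> ['b', 'c', 'a', 'd', 'e']
'c': index 1 in ['b', 'c', 'a', 'd', 'e'] -> ['c', 'b', 'a', 'd', 'e']
'e': index 4 in ['c', 'b', 'a', 'd', 'e'] -> ['e', 'c', 'b', 'a', 'd']
'b': index 2 in ['e', 'c', 'b', 'a', 'd'] -> ['b', 'e', 'c', 'a', 'd']
'd': index 4 in ['b', 'e', 'c', 'a', 'd'] -> ['d', 'b', 'e', 'c', 'a']
'a': index 4 in ['d', 'b', 'e', 'c', 'a'] -> ['a', 'd', 'b', 'e', 'c']
'e': index 3 in ['a', 'd', 'b', 'e', 'c'] -> ['e', 'a', 'd', 'b', 'c']


Output: [2, 2, 1, 4, 2, 4, 4, 3]


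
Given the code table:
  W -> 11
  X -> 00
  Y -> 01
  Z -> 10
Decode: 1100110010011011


Decoding:
11 -> W
00 -> X
11 -> W
00 -> X
10 -> Z
01 -> Y
10 -> Z
11 -> W


Result: WXWXZYZW


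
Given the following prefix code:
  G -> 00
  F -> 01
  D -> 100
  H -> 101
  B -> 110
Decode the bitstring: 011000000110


Decoding step by step:
Bits 01 -> F
Bits 100 -> D
Bits 00 -> G
Bits 00 -> G
Bits 110 -> B


Decoded message: FDGGB


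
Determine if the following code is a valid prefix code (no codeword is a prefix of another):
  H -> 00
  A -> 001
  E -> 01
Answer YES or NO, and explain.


Checking each pair (does one codeword prefix another?):
  H='00' vs A='001': prefix -- VIOLATION

NO -- this is NOT a valid prefix code. H (00) is a prefix of A (001).


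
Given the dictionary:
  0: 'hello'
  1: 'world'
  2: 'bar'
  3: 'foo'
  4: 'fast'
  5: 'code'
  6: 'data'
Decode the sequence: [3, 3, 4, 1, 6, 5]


Look up each index in the dictionary:
  3 -> 'foo'
  3 -> 'foo'
  4 -> 'fast'
  1 -> 'world'
  6 -> 'data'
  5 -> 'code'

Decoded: "foo foo fast world data code"


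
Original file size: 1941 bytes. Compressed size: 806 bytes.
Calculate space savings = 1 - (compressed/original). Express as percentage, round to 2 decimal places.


ratio = compressed/original = 806/1941 = 0.41525
savings = 1 - ratio = 1 - 0.41525 = 0.58475
as a percentage: 0.58475 * 100 = 58.48%

Space savings = 1 - 806/1941 = 58.48%


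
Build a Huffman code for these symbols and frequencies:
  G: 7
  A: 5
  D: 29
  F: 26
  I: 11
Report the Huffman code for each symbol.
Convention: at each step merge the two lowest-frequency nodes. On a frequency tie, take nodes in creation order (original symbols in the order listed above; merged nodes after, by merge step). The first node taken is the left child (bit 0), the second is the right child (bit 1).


Huffman tree construction:
Step 1: Merge A(5) + G(7) = 12
Step 2: Merge I(11) + (A+G)(12) = 23
Step 3: Merge (I+(A+G))(23) + F(26) = 49
Step 4: Merge D(29) + ((I+(A+G))+F)(49) = 78
Read each symbol's code off the tree from the root (left child = 0, right child = 1).

Codes:
  G: 1011 (length 4)
  A: 1010 (length 4)
  D: 0 (length 1)
  F: 11 (length 2)
  I: 100 (length 3)
Average code length: 162/78 = 2.0769 bits/symbol


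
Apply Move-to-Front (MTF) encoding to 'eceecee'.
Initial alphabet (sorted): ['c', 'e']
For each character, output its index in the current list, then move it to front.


MTF encoding:
'e': index 1 in ['c', 'e'] -> ['e', 'c']
'c': index 1 in ['e', 'c'] -> ['c', 'e']
'e': index 1 in ['c', 'e'] -> ['e', 'c']
'e': index 0 in ['e', 'c'] -> ['e', 'c']
'c': index 1 in ['e', 'c'] -> ['c', 'e']
'e': index 1 in ['c', 'e'] -> ['e', 'c']
'e': index 0 in ['e', 'c'] -> ['e', 'c']


Output: [1, 1, 1, 0, 1, 1, 0]


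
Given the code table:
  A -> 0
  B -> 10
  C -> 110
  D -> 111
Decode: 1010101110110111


Decoding:
10 -> B
10 -> B
10 -> B
111 -> D
0 -> A
110 -> C
111 -> D


Result: BBBDACD


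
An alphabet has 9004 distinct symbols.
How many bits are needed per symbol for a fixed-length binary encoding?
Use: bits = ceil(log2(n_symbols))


log2(9004) = 13.1364
Bracket: 2^13 = 8192 < 9004 <= 2^14 = 16384
So ceil(log2(9004)) = 14

bits = ceil(log2(9004)) = ceil(13.1364) = 14 bits


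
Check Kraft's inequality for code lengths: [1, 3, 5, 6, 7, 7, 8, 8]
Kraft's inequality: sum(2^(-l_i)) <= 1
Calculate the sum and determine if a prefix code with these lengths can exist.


Sum = 2^(-1) + 2^(-3) + 2^(-5) + 2^(-6) + 2^(-7) + 2^(-7) + 2^(-8) + 2^(-8)
    = 0.5 + 0.125 + 0.03125 + 0.015625 + 0.0078125 + 0.0078125 + 0.00390625 + 0.00390625
    = 178/256 = 0.6953125
Since 0.6953125 <= 1, Kraft's inequality IS satisfied.
A prefix code with these lengths CAN exist.

Kraft sum = 0.6953125. Satisfied.


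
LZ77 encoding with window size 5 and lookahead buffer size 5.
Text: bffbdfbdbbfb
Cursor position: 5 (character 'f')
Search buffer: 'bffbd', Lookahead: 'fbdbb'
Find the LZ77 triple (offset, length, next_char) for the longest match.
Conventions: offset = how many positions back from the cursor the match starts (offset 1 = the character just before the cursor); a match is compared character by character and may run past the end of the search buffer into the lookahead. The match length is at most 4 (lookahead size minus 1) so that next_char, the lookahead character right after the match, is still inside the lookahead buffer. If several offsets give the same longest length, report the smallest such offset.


Try each offset into the search buffer:
  offset=1 (pos 4, char 'd'): match length 0
  offset=2 (pos 3, char 'b'): match length 0
  offset=3 (pos 2, char 'f'): match length 3
  offset=4 (pos 1, char 'f'): match length 1
  offset=5 (pos 0, char 'b'): match length 0
Longest match has length 3 at offset 3.
next_char = character at position 5 + 3 = 8 -> 'b'

Best match: offset=3, length=3 (matching 'fbd' starting at position 2)
LZ77 triple: (3, 3, 'b')


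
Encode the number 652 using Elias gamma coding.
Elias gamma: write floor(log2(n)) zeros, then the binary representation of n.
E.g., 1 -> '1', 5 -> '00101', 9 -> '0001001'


num_bits = floor(log2(652)) + 1 = 10
leading_zeros = num_bits - 1 = 9
binary(652) = 1010001100

Elias gamma(652) = '000000000' + '1010001100' = 0000000001010001100 (19 bits)


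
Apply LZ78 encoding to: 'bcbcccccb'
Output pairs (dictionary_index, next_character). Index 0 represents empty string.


LZ78 encoding steps:
Dictionary: {0: ''}
Step 1: w='' (idx 0), next='b' -> output (0, 'b'), add 'b' as idx 1
Step 2: w='' (idx 0), next='c' -> output (0, 'c'), add 'c' as idx 2
Step 3: w='b' (idx 1), next='c' -> output (1, 'c'), add 'bc' as idx 3
Step 4: w='c' (idx 2), next='c' -> output (2, 'c'), add 'cc' as idx 4
Step 5: w='cc' (idx 4), next='b' -> output (4, 'b'), add 'ccb' as idx 5


Encoded: [(0, 'b'), (0, 'c'), (1, 'c'), (2, 'c'), (4, 'b')]


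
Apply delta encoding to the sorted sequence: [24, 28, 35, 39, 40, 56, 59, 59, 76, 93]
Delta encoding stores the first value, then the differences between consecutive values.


First value: 24
Deltas:
  28 - 24 = 4
  35 - 28 = 7
  39 - 35 = 4
  40 - 39 = 1
  56 - 40 = 16
  59 - 56 = 3
  59 - 59 = 0
  76 - 59 = 17
  93 - 76 = 17


Delta encoded: [24, 4, 7, 4, 1, 16, 3, 0, 17, 17]


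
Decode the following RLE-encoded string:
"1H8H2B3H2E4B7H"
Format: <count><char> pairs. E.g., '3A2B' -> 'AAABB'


Expanding each <count><char> pair:
  1H -> 'H'
  8H -> 'HHHHHHHH'
  2B -> 'BB'
  3H -> 'HHH'
  2E -> 'EE'
  4B -> 'BBBB'
  7H -> 'HHHHHHH'

Decoded = HHHHHHHHHBBHHHEEBBBBHHHHHHH


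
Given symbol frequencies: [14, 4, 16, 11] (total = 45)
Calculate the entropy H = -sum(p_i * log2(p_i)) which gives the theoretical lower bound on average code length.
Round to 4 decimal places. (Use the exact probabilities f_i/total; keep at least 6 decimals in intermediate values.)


Per-symbol terms -p_i * log2(p_i) with p_i = f_i/45:
  p = 14/45 = 0.311111: log2(p) = -1.684498, -p*log2(p) = 0.524066
  p = 4/45 = 0.088889: log2(p) = -3.491853, -p*log2(p) = 0.310387
  p = 16/45 = 0.355556: log2(p) = -1.491853, -p*log2(p) = 0.530437
  p = 11/45 = 0.244444: log2(p) = -2.032421, -p*log2(p) = 0.496814
H = 0.524066 + 0.310387 + 0.530437 + 0.496814 = 1.861704

H = 1.8617 bits/symbol


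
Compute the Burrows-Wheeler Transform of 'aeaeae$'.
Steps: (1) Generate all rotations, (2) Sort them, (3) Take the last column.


Rotations (sorted):
  0: $aeaeae -> last char: e
  1: ae$aeae -> last char: e
  2: aeae$ae -> last char: e
  3: aeaeae$ -> last char: $
  4: e$aeaea -> last char: a
  5: eae$aea -> last char: a
  6: eaeae$a -> last char: a


BWT = eee$aaa


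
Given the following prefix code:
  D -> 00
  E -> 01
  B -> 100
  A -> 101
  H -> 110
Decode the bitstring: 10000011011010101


Decoding step by step:
Bits 100 -> B
Bits 00 -> D
Bits 01 -> E
Bits 101 -> A
Bits 101 -> A
Bits 01 -> E
Bits 01 -> E


Decoded message: BDEAAEE


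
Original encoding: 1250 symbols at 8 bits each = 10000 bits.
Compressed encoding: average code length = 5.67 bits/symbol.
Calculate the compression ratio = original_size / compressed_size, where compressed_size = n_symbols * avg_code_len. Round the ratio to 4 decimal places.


original_size = n_symbols * orig_bits = 1250 * 8 = 10000 bits
compressed_size = n_symbols * avg_code_len = 1250 * 5.67 = 7087.5 bits
ratio = original_size / compressed_size = 10000 / 7087.5 = 1.4109

Compression ratio = 1.4109


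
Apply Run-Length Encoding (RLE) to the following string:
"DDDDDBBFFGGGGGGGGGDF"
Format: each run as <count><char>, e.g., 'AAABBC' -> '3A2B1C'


Scanning runs left to right:
  i=0: run of 'D' x 5 -> '5D'
  i=5: run of 'B' x 2 -> '2B'
  i=7: run of 'F' x 2 -> '2F'
  i=9: run of 'G' x 9 -> '9G'
  i=18: run of 'D' x 1 -> '1D'
  i=19: run of 'F' x 1 -> '1F'

RLE = 5D2B2F9G1D1F


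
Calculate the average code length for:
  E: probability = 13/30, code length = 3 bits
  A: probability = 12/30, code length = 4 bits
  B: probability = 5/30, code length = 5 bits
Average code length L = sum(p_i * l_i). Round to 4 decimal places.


Weighted contributions p_i * l_i:
  E: (13/30) * 3 = 39/30
  A: (12/30) * 4 = 48/30
  B: (5/30) * 5 = 25/30
Sum = (39 + 48 + 25)/30 = 112/30

L = 112/30 = 3.7333 bits/symbol


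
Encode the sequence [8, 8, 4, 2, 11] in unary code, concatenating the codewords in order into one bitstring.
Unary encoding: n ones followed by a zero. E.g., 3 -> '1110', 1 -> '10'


Encode each number as n ones followed by a terminating 0:
  8 -> 111111110 (9 bits)
  8 -> 111111110 (9 bits)
  4 -> 11110 (5 bits)
  2 -> 110 (3 bits)
  11 -> 111111111110 (12 bits)
Total length = 9 + 9 + 5 + 3 + 12 = 38 bits.

Unary([8, 8, 4, 2, 11]) = 11111111011111111011110110111111111110 (38 bits)


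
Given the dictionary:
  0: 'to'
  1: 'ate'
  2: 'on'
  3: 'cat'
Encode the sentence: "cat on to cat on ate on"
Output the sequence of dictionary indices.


Look up each word in the dictionary:
  'cat' -> 3
  'on' -> 2
  'to' -> 0
  'cat' -> 3
  'on' -> 2
  'ate' -> 1
  'on' -> 2

Encoded: [3, 2, 0, 3, 2, 1, 2]


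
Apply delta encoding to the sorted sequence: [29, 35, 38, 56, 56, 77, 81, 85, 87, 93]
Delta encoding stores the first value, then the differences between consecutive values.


First value: 29
Deltas:
  35 - 29 = 6
  38 - 35 = 3
  56 - 38 = 18
  56 - 56 = 0
  77 - 56 = 21
  81 - 77 = 4
  85 - 81 = 4
  87 - 85 = 2
  93 - 87 = 6


Delta encoded: [29, 6, 3, 18, 0, 21, 4, 4, 2, 6]
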